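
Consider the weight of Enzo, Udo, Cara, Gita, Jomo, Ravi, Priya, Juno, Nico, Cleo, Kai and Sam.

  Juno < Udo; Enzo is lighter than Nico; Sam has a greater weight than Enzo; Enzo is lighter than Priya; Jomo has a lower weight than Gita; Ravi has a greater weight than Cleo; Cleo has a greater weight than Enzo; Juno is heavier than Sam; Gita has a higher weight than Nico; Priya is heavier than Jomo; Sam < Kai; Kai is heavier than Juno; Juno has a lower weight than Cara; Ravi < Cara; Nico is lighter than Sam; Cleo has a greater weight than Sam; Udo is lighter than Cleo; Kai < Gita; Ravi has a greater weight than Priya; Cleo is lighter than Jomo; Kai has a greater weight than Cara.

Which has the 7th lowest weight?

The consecutive relations fix a unique order: Enzo < Nico < Sam < Juno < Udo < Cleo < Jomo < Priya < Ravi < Cara < Kai < Gita.
Counting 7 from the smallest end gives Jomo.

Jomo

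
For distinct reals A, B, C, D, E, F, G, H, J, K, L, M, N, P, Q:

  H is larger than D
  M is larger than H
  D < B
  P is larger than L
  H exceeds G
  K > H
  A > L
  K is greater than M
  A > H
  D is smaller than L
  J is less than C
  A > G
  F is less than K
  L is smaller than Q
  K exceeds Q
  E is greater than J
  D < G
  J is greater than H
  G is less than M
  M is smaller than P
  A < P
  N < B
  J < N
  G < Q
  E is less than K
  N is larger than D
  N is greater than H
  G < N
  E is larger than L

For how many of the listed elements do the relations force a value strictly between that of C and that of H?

1

The relations place H below C. An element lies strictly between them when it is forced above H and also forced below C.
Above H: {M, J, E, K, A, P, N, B}. Below C: {D, G, J}.
Intersection: {J} — 1.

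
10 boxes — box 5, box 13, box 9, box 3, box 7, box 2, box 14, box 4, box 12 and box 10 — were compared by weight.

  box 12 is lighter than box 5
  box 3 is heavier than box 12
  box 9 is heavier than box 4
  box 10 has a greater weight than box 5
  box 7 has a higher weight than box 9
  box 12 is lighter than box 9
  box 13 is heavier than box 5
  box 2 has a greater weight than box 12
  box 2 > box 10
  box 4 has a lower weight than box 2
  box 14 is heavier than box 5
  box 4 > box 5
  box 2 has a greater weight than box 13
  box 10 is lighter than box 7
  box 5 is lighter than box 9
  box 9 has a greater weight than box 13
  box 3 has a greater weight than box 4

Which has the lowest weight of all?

box 12

box 5 is not least since box 12 < box 5; box 14 is not least since box 5 < box 14; box 4 is not least since box 5 < box 4; box 3 is not least since box 12 < box 3; box 10 is not least since box 5 < box 10; box 13 is not least since box 5 < box 13; box 2 is not least since box 12 < box 2; box 9 is not least since box 4 < box 9; box 7 is not least since box 9 < box 7.
Only box 12 has nothing below it, so box 12 is the lowest weight.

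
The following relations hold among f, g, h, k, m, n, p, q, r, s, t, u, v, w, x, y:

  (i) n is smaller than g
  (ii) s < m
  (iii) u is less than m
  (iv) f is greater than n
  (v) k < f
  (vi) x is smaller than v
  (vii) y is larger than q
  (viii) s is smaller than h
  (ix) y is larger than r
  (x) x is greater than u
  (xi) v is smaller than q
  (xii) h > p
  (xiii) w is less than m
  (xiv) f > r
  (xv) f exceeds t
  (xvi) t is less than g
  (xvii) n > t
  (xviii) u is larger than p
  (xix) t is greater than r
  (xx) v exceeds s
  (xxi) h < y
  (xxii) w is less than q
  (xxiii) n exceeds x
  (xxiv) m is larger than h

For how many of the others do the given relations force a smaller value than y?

The elements the relations force below y are r, p, s, w, h, u, x, v, q — no chain reaches any other.
That is 9.

9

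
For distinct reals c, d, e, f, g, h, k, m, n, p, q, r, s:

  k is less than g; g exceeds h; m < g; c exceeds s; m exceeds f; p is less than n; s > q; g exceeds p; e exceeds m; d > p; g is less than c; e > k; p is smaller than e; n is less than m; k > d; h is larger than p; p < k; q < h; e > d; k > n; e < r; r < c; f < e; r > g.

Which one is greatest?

Chaining downward from c: directly below it, s, g, r; then p, q, k, h, m, e; then d, n, f.
That covers every other element, and nothing is given above c, so c is the greatest.

c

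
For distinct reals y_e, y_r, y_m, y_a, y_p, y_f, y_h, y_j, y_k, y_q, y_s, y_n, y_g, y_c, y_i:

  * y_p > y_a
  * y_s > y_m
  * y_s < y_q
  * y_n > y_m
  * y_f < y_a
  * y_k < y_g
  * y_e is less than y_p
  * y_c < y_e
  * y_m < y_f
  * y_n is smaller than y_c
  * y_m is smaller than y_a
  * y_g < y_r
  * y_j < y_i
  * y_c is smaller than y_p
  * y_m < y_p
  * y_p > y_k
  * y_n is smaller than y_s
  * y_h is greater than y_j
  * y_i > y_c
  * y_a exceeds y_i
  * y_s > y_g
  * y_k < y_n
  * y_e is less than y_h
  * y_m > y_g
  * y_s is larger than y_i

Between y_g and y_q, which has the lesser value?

y_g

Link the given pairs in sequence: y_g < y_m; y_m < y_n; y_n < y_c; y_c < y_i; y_i < y_s; y_s < y_q.
Together: y_g < y_m < y_n < y_c < y_i < y_s < y_q.
So y_g < y_q; y_g is the smaller of the two.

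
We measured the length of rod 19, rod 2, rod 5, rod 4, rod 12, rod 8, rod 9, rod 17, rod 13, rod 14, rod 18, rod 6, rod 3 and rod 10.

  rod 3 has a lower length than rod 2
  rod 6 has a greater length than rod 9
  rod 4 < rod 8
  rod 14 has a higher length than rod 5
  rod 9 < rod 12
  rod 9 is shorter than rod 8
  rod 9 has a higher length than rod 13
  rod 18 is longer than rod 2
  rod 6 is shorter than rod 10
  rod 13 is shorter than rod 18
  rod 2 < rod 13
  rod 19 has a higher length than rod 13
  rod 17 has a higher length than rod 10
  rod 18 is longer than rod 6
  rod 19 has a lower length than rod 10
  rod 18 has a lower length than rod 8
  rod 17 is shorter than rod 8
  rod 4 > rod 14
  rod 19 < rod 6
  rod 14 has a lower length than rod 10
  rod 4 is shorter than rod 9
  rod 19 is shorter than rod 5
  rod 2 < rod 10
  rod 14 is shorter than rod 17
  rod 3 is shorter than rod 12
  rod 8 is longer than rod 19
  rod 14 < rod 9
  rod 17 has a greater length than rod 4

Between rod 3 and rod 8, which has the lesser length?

rod 3

rod 3 < rod 2 and rod 2 < rod 13 give rod 3 < rod 13.
With rod 13 < rod 19: rod 3 < rod 2 < rod 13 < rod 19.
Then rod 19 < rod 5 extends the chain to rod 5.
Then rod 5 < rod 14 extends the chain to rod 14.
Then rod 14 < rod 4 extends the chain to rod 4.
With rod 4 < rod 9: rod 3 < rod 2 < rod 13 < rod 19 < rod 5 < rod 14 < rod 4 < rod 9.
Then rod 9 < rod 6 extends the chain to rod 6.
Then rod 6 < rod 10 extends the chain to rod 10.
With rod 10 < rod 17: rod 3 < rod 2 < rod 13 < rod 19 < rod 5 < rod 14 < rod 4 < rod 9 < rod 6 < rod 10 < rod 17.
With rod 17 < rod 8: rod 3 < rod 2 < rod 13 < rod 19 < rod 5 < rod 14 < rod 4 < rod 9 < rod 6 < rod 10 < rod 17 < rod 8.
So rod 3 < rod 8; rod 3 is the shorter of the two.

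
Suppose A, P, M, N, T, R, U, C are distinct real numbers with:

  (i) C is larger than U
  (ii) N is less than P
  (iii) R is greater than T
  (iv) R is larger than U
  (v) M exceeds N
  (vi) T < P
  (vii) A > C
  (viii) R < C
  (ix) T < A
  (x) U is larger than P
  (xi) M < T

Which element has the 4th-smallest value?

P

Piecing the relations together gives one ordering: N < M < T < P < U < R < C < A.
Counting 4 from the smallest end gives P.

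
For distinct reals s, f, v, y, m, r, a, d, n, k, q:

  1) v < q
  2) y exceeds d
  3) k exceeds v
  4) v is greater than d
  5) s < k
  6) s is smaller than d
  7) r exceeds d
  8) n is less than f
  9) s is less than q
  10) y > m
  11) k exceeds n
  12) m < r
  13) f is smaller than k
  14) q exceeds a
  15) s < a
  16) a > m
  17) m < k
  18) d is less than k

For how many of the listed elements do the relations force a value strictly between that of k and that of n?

Chaining upward from n reaches: f.
Chaining downward from k reaches: m, s, d, v, f.
Strictly between n and k are those in both lists: f — 1 element.

1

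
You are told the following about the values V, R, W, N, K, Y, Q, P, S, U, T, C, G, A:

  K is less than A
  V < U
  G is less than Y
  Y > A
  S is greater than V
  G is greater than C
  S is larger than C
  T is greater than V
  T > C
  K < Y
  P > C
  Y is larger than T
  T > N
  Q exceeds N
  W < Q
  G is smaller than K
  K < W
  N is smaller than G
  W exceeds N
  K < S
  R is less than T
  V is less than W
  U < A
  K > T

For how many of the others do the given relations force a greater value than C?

9

The elements the relations force above C are G, T, K, P, A, S, W, Y, Q — no chain reaches any other.
That is 9.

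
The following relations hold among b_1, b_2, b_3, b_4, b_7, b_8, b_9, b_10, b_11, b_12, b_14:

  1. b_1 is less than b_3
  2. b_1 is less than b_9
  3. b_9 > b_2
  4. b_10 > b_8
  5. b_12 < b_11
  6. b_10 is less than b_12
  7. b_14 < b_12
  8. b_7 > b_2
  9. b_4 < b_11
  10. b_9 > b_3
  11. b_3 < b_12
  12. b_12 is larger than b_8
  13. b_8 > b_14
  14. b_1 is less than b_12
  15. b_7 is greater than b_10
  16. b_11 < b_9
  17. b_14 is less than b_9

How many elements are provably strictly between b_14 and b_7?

2

The relations place b_14 below b_7. An element lies strictly between them when it is forced above b_14 and also forced below b_7.
Above b_14: {b_8, b_10, b_12, b_11, b_9}. Below b_7: {b_8, b_2, b_10}.
Intersection: {b_8, b_10} — 2.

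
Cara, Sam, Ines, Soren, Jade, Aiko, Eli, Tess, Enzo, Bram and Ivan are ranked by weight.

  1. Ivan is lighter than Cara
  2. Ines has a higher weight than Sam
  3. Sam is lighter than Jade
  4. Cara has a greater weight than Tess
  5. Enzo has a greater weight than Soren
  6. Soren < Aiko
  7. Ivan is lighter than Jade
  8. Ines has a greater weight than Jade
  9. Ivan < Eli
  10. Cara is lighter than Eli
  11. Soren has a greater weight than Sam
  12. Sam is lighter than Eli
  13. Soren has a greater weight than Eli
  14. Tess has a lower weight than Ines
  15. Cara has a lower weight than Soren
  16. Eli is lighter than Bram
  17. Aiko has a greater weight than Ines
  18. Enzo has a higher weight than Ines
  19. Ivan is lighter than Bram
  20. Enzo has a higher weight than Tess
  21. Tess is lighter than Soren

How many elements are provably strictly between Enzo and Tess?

4

Chaining upward from Tess reaches: Cara, Eli, Soren, Bram, Ines, Aiko.
Chaining downward from Enzo reaches: Ivan, Sam, Cara, Eli, Soren, Jade, Ines.
Strictly between Tess and Enzo are those in both lists: Cara, Eli, Soren, Ines — 4 elements.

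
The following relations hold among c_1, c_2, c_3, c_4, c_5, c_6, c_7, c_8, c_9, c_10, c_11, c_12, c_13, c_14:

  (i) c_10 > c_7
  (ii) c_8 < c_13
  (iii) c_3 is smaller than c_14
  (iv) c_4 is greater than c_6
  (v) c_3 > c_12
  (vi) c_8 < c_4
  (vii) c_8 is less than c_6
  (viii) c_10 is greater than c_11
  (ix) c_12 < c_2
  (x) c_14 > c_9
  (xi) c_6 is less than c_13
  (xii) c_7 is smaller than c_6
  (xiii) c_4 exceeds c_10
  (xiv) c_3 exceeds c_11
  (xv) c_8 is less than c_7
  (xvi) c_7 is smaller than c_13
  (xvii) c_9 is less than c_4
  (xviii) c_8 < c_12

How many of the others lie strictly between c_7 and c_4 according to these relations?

Chaining upward from c_7 reaches: c_6, c_13, c_10.
Chaining downward from c_4 reaches: c_8, c_11, c_9, c_6, c_10.
Strictly between c_7 and c_4 are those in both lists: c_6, c_10 — 2 elements.

2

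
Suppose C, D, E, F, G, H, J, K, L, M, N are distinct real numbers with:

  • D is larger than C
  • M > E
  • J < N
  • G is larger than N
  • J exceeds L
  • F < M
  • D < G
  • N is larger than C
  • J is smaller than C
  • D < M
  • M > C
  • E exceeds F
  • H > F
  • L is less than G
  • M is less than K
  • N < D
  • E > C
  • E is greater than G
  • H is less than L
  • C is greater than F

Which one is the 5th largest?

D

The consecutive relations fix a unique order: F < H < L < J < C < N < D < G < E < M < K.
Counting 5 from the largest end gives D.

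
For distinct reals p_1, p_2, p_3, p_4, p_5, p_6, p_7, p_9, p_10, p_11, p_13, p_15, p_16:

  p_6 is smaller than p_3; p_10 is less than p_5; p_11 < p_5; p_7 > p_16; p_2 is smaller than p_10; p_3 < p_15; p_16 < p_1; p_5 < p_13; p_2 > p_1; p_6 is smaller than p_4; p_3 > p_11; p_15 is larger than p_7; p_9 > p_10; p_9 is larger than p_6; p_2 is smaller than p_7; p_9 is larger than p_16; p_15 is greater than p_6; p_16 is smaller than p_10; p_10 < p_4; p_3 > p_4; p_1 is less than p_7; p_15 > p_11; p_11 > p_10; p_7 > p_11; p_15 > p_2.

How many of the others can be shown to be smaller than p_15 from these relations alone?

9

From p_15 the given relations immediately reach p_2, p_6, p_11, p_7, p_3.
From those, p_16, p_1, p_10, p_4 — 9 in total.
No other element is forced below p_15 by the given relations, so the count is 9.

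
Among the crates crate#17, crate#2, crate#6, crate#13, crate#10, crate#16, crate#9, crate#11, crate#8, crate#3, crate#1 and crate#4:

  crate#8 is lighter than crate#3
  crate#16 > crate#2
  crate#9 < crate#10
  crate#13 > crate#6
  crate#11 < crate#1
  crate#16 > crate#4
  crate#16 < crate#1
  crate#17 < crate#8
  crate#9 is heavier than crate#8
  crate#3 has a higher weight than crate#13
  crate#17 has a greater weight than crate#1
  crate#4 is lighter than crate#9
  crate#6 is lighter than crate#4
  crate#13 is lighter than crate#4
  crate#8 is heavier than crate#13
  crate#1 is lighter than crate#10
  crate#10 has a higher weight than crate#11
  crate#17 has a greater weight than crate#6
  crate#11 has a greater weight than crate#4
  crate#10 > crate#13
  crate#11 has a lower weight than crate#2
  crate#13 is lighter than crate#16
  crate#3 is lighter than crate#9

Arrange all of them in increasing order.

Nothing is placed below crate#6, so it is least; from there crate#6 < crate#13; crate#13 < crate#4; crate#4 < crate#11; crate#11 < crate#2; crate#2 < crate#16; crate#16 < crate#1; crate#1 < crate#17; crate#17 < crate#8; crate#8 < crate#3; crate#3 < crate#9; crate#9 < crate#10, each given directly.

crate#6 < crate#13 < crate#4 < crate#11 < crate#2 < crate#16 < crate#1 < crate#17 < crate#8 < crate#3 < crate#9 < crate#10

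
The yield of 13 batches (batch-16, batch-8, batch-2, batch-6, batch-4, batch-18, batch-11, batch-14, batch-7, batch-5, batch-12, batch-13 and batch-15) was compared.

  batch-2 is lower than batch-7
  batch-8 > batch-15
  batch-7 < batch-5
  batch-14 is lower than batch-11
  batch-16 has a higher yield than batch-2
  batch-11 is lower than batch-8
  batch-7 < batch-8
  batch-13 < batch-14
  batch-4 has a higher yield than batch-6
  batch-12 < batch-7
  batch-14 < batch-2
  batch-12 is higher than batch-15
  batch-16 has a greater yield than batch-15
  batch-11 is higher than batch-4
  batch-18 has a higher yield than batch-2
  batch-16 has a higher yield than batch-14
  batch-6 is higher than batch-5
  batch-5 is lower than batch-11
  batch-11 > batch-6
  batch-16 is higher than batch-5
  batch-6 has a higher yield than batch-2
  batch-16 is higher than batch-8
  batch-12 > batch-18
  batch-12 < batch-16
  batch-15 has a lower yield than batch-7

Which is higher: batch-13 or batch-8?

The relevant relations are batch-13 < batch-14; batch-14 < batch-2; batch-2 < batch-18; batch-18 < batch-12; batch-12 < batch-7; batch-7 < batch-5; batch-5 < batch-6; batch-6 < batch-4; batch-4 < batch-11; batch-11 < batch-8.
Together: batch-13 < batch-14 < batch-2 < batch-18 < batch-12 < batch-7 < batch-5 < batch-6 < batch-4 < batch-11 < batch-8.
So batch-13 < batch-8; batch-8 is the higher of the two.

batch-8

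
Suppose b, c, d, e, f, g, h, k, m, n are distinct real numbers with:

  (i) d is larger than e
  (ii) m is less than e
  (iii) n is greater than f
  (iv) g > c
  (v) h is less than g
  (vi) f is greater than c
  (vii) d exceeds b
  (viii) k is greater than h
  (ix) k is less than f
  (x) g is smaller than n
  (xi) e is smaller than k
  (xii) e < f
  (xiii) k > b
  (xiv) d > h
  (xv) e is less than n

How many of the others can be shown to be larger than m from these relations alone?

From m the given relations immediately reach e.
From those, k, f, d, n — 5 in total.
Nothing else is reachable above m; 5 in all.

5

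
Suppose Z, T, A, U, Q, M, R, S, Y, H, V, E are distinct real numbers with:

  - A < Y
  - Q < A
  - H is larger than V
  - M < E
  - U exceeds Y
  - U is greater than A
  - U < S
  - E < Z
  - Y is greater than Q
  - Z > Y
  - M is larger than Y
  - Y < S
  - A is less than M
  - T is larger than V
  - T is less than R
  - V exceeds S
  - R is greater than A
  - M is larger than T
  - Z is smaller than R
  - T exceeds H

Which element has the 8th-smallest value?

T

The consecutive relations fix a unique order: Q < A < Y < U < S < V < H < T < M < E < Z < R.
Counting 8 from the smallest end gives T.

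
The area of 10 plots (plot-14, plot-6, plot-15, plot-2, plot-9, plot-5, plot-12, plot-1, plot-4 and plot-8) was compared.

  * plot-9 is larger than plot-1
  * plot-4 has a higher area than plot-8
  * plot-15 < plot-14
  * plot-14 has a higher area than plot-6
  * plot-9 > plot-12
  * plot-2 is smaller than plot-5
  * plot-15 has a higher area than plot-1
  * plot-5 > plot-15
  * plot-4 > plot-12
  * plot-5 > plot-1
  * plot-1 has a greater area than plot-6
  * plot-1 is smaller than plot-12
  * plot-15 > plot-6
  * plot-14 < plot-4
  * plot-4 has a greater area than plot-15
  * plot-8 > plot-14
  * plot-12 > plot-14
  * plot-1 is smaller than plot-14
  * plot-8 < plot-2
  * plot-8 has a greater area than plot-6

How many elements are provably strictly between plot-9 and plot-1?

The relations place plot-1 below plot-9. An element lies strictly between them when it is forced above plot-1 and also forced below plot-9.
Above plot-1: {plot-15, plot-14, plot-12, plot-8, plot-4, plot-2, plot-5}. Below plot-9: {plot-6, plot-15, plot-14, plot-12}.
Intersection: {plot-15, plot-14, plot-12} — 3.

3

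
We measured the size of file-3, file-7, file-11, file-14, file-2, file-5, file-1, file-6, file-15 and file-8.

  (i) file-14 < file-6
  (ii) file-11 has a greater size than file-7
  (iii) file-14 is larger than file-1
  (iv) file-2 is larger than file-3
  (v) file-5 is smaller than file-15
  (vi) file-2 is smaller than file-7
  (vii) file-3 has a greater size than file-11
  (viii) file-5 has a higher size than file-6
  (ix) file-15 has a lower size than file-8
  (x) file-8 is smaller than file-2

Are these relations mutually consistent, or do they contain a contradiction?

inconsistent

We have file-3 < file-2 stated directly, yet also file-2 < file-7 < file-11 < file-3 by chaining the others — so file-2 < file-3. Contradiction.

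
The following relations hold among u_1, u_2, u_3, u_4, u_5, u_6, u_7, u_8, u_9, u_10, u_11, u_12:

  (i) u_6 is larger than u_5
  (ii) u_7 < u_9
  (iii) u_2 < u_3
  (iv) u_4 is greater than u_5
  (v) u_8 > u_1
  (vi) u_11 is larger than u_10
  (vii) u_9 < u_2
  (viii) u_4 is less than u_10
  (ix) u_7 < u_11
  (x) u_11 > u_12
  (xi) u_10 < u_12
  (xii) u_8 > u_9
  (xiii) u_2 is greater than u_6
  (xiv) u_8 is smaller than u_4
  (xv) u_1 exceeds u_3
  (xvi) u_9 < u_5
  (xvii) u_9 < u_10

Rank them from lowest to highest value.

The consecutive links are each given: u_7 < u_9; u_9 < u_5; u_5 < u_6; u_6 < u_2; u_2 < u_3; u_3 < u_1; u_1 < u_8; u_8 < u_4; u_4 < u_10; u_10 < u_12; u_12 < u_11.

u_7 < u_9 < u_5 < u_6 < u_2 < u_3 < u_1 < u_8 < u_4 < u_10 < u_12 < u_11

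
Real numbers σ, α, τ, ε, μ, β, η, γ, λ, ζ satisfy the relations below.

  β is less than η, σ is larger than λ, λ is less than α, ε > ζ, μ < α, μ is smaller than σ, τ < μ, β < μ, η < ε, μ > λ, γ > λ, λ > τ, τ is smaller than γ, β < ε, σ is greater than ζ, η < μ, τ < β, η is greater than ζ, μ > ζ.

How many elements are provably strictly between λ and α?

1

The relations place λ below α. An element lies strictly between them when it is forced above λ and also forced below α.
Above λ: {μ, σ, γ}. Below α: {τ, ζ, β, η, μ}.
Intersection: {μ} — 1.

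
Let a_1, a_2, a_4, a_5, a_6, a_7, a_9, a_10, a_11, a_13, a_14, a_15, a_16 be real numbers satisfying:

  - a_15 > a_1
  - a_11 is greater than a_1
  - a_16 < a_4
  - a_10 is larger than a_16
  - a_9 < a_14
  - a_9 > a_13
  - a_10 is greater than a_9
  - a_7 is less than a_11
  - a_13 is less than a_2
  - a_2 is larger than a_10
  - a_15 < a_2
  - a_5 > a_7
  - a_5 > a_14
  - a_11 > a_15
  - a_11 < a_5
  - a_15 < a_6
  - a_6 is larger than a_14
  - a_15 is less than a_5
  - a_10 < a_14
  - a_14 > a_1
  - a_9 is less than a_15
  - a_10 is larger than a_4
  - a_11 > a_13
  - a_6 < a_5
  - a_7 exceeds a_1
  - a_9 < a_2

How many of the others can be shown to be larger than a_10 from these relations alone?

Directly above a_10: a_14, a_2.
One step further: a_6, a_5 (4 so far).
Nothing else is reachable above a_10; 4 in all.

4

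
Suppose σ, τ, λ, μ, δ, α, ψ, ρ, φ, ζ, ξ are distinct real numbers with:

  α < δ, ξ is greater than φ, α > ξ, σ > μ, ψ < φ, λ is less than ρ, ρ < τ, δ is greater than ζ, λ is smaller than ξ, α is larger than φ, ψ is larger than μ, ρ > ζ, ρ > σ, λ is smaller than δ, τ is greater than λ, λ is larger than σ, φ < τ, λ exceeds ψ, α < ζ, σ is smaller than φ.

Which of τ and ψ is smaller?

ψ

ψ < φ and φ < ξ give ψ < ξ.
Then ξ < α extends the chain to α.
Then α < ζ extends the chain to ζ.
Then ζ < ρ extends the chain to ρ.
With ρ < τ: ψ < φ < ξ < α < ζ < ρ < τ.
So ψ < τ; ψ is the smaller of the two.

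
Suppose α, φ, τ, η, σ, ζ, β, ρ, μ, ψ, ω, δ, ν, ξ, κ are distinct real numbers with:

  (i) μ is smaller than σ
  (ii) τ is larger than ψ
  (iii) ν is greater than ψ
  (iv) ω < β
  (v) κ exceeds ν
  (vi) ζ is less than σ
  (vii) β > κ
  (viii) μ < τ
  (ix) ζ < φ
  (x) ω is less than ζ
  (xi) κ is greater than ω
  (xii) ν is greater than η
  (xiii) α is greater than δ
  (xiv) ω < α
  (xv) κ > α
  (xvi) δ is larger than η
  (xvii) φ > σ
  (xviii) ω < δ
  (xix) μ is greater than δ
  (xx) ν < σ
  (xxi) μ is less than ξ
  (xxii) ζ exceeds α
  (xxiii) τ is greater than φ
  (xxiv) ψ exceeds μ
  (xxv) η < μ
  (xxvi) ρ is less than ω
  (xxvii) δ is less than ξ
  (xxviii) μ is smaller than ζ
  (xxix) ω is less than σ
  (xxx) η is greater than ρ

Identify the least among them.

ρ

Chaining upward from ρ: directly above it, η, ω; then δ, μ, α, ζ, ν, σ, κ, β; then ξ, ψ, φ, τ.
That covers every other element, and nothing is given below ρ, so ρ is the least.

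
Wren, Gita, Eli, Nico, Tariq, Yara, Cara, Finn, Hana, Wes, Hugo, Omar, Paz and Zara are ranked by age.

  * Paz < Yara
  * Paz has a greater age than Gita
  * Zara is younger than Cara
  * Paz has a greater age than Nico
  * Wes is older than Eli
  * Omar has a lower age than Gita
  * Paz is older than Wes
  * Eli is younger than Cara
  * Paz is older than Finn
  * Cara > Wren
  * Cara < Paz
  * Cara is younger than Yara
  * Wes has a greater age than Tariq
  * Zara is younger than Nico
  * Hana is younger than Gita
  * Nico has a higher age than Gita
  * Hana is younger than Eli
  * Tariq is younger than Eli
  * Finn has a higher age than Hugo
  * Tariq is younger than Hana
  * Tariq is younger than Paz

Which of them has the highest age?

Chaining downward from Yara: directly below it, Cara, Paz; then Zara, Tariq, Wren, Gita, Eli, Nico, Finn, Wes; then Hugo, Omar, Hana.
That covers every other element, and nothing is given above Yara, so Yara is the highest age.

Yara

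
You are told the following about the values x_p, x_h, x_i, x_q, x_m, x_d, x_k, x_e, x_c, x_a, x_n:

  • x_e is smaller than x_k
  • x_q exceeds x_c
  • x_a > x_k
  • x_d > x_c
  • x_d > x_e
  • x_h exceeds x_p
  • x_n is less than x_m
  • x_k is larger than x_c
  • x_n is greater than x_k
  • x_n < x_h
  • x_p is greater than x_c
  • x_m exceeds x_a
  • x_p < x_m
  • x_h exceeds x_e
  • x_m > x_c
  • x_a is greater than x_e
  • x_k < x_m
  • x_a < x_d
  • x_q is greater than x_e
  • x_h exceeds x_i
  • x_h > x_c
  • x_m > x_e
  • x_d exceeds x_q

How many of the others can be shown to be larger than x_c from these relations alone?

From x_c the given relations immediately reach x_q, x_k, x_p, x_d, x_h, x_m.
From those, x_a, x_n — 8 in total.
Nothing else is reachable above x_c; 8 in all.

8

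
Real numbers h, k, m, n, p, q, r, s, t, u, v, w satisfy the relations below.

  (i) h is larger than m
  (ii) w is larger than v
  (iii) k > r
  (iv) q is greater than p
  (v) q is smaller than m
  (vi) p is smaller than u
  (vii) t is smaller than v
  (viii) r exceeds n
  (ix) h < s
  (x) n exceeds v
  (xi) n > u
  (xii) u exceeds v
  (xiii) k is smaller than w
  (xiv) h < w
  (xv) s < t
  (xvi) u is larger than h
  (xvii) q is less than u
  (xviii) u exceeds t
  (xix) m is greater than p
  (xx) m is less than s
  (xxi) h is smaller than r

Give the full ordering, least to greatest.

The consecutive links are each given: p < q; q < m; m < h; h < s; s < t; t < v; v < u; u < n; n < r; r < k; k < w.

p < q < m < h < s < t < v < u < n < r < k < w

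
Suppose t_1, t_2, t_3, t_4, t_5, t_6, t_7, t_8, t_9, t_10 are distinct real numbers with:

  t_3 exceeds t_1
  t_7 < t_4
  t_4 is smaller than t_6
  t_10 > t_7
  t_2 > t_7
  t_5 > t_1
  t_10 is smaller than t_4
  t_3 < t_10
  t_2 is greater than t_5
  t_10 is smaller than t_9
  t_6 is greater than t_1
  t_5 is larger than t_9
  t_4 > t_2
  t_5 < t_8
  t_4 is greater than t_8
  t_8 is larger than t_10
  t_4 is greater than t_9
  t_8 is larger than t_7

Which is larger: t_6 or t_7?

t_7 < t_10 and t_10 < t_9 give t_7 < t_9.
With t_9 < t_5: t_7 < t_10 < t_9 < t_5.
With t_5 < t_8: t_7 < t_10 < t_9 < t_5 < t_8.
Then t_8 < t_4 extends the chain to t_4.
Then t_4 < t_6 extends the chain to t_6.
So t_7 < t_6; t_6 is the larger of the two.

t_6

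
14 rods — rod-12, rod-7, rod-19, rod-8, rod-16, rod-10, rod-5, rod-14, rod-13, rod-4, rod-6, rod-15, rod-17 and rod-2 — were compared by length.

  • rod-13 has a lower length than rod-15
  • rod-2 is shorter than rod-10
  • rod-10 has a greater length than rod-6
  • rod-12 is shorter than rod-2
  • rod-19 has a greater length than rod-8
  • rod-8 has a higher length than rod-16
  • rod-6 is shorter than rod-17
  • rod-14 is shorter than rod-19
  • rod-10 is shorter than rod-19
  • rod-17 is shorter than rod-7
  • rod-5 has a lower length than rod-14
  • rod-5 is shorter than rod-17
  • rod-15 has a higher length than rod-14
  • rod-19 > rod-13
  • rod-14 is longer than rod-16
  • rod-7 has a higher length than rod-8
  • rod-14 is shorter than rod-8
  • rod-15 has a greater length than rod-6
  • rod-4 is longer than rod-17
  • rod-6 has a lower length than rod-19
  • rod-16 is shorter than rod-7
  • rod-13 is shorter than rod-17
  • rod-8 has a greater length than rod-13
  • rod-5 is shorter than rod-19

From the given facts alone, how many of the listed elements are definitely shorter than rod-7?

Directly below rod-7: rod-16, rod-17, rod-8.
One step further: rod-5, rod-6, rod-13, rod-14 (7 so far).
No other element is forced below rod-7 by the given relations, so the count is 7.

7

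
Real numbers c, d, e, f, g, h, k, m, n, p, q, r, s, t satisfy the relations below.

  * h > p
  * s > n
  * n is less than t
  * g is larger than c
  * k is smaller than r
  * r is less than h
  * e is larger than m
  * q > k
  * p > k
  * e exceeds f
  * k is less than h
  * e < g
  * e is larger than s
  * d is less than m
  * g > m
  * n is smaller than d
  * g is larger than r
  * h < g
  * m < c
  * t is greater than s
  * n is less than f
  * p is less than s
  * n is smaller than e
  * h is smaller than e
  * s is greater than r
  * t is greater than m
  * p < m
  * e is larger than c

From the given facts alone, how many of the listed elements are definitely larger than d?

From d the given relations immediately reach m.
From those, c, t, e, g — 5 in total.
Nothing else is reachable above d; 5 in all.

5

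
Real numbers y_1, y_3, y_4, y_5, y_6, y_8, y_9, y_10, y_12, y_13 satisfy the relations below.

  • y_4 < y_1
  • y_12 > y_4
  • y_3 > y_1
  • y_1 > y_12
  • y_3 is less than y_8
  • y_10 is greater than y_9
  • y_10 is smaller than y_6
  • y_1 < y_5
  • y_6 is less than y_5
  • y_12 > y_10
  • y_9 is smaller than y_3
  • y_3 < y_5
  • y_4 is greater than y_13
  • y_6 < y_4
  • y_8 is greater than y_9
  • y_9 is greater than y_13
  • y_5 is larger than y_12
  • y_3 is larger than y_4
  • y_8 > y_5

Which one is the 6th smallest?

Chaining the given pairs: y_13 < y_9 < y_10 < y_6 < y_4 < y_12 < y_1 < y_3 < y_5 < y_8.
Counting 6 from the smallest end gives y_12.

y_12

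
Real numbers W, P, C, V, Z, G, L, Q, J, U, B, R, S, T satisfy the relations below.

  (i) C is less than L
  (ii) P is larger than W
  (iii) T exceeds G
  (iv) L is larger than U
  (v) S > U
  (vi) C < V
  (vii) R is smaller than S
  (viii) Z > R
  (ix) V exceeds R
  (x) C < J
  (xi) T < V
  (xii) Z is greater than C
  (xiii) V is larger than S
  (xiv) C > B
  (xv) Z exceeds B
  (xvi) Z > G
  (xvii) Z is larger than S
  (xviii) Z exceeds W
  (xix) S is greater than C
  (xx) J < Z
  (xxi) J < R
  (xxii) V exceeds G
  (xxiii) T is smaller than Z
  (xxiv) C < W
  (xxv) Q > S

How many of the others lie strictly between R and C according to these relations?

1

The relations place C below R. An element lies strictly between them when it is forced above C and also forced below R.
Above C: {J, S, V, W, P, Z, Q, L}. Below R: {B, J}.
Intersection: {J} — 1.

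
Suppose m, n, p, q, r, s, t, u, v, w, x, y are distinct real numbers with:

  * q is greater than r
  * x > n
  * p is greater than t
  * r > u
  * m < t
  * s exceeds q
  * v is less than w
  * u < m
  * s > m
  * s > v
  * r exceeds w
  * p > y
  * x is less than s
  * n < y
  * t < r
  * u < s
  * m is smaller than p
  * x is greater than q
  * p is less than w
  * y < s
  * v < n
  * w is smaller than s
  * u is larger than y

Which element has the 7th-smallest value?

p

Chaining the given pairs: v < n < y < u < m < t < p < w < r < q < x < s.
The 7th smallest is p.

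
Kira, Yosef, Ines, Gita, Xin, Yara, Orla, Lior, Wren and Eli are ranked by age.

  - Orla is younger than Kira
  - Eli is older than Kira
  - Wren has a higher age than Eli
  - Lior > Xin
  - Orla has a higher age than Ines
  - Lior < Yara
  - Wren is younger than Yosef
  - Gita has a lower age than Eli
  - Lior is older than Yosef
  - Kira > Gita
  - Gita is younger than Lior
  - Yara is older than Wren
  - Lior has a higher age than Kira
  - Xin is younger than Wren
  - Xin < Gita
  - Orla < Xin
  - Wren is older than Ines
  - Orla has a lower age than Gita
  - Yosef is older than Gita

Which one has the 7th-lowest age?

Wren

Piecing the relations together gives one ordering: Ines < Orla < Xin < Gita < Kira < Eli < Wren < Yosef < Lior < Yara.
Counting 7 from the smallest end gives Wren.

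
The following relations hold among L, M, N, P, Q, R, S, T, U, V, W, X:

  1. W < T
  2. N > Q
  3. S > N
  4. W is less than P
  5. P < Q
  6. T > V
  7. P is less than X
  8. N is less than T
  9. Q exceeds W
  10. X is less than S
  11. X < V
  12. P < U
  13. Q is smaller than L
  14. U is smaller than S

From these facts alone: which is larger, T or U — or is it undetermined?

Following every chain through T: below T we get W, P, Q, N, X, V.
U is not reached, and no chain runs the other way from U to T.
So the given relations leave the order of T and U undetermined.

undetermined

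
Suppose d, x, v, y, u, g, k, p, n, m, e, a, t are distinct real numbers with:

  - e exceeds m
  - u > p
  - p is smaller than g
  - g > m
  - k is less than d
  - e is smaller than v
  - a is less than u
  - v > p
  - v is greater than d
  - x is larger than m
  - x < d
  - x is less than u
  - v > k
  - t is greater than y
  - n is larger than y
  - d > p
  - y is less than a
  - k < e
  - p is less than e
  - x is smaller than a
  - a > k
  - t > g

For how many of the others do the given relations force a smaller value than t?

Directly below t: y, g.
One step further: p, m (4 so far).
Nothing else is reachable below t; 4 in all.

4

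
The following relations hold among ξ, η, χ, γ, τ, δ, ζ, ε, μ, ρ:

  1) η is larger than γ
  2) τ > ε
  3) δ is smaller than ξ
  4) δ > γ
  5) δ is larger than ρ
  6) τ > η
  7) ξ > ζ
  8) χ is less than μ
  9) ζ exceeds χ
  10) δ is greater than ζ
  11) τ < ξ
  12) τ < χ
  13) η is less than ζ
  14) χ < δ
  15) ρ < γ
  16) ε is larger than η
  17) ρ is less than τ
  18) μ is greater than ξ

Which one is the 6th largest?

Piecing the relations together gives one ordering: ρ < γ < η < ε < τ < χ < ζ < δ < ξ < μ.
Counting 6 from the largest end gives τ.

τ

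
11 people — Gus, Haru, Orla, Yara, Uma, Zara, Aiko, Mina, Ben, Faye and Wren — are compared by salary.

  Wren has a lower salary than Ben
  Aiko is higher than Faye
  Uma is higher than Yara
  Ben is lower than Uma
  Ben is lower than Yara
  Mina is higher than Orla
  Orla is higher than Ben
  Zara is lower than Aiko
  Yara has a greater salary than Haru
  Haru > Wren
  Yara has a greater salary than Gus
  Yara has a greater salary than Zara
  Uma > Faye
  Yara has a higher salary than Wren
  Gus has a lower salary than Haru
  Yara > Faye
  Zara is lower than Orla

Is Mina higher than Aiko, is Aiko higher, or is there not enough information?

undetermined

Following every chain through Aiko: below Aiko we get Faye, Zara.
Mina is not reached, and no chain runs the other way from Mina to Aiko.
So the given relations leave the order of Aiko and Mina undetermined.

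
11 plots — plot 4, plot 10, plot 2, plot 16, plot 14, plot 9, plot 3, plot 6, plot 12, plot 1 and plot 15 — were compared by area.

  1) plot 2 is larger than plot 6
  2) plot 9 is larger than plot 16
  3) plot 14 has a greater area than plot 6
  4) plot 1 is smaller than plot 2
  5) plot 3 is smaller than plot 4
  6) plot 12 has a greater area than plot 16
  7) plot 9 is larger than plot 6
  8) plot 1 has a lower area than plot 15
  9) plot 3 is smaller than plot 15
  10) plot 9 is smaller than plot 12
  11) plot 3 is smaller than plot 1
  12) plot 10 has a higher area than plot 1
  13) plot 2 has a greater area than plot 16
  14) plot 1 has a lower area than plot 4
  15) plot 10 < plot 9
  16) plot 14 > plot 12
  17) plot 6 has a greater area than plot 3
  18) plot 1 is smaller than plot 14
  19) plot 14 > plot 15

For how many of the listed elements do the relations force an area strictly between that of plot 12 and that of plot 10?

1

Chaining upward from plot 10 reaches: plot 9, plot 14.
Chaining downward from plot 12 reaches: plot 3, plot 6, plot 1, plot 16, plot 9.
Strictly between plot 10 and plot 12 are those in both lists: plot 9 — 1 element.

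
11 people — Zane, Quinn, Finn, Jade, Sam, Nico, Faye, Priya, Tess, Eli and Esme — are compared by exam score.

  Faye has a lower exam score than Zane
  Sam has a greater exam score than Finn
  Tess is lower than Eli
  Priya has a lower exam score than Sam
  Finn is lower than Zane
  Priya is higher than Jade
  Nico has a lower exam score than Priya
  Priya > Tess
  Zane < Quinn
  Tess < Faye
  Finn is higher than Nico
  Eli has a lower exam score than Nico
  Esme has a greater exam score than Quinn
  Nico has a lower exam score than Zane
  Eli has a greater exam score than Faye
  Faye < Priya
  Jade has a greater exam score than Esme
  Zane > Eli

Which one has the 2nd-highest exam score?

Priya

The consecutive relations fix a unique order: Tess < Faye < Eli < Nico < Finn < Zane < Quinn < Esme < Jade < Priya < Sam.
Counting 2 from the largest end gives Priya.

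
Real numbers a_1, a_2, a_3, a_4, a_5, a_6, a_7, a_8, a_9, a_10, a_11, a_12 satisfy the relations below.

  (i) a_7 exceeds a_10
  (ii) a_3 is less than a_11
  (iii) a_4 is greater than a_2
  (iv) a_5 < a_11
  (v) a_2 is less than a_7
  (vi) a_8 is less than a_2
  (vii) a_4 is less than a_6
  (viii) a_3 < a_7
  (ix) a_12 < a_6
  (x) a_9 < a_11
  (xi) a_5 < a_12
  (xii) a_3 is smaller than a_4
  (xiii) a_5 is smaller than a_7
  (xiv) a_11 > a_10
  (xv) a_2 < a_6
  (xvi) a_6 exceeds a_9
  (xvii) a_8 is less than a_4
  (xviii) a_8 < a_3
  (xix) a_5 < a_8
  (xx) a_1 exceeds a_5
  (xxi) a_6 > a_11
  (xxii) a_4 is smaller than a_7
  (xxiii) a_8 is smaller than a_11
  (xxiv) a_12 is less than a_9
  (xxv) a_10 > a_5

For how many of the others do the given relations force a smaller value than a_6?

9

Directly below a_6: a_12, a_9, a_11, a_2, a_4.
One step further: a_5, a_10, a_8, a_3 (9 so far).
No other element is forced below a_6 by the given relations, so the count is 9.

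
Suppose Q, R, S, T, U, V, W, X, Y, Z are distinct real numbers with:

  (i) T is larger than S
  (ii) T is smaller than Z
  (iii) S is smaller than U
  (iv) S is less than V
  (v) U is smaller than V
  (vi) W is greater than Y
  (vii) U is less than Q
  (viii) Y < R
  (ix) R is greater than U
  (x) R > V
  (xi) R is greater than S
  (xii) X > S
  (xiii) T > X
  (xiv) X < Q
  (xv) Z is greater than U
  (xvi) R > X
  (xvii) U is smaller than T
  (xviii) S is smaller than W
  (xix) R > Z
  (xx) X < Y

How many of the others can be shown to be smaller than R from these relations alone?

7

From R the given relations immediately reach S, U, X, Y, V, Z.
From those, T — 7 in total.
Nothing else is reachable below R; 7 in all.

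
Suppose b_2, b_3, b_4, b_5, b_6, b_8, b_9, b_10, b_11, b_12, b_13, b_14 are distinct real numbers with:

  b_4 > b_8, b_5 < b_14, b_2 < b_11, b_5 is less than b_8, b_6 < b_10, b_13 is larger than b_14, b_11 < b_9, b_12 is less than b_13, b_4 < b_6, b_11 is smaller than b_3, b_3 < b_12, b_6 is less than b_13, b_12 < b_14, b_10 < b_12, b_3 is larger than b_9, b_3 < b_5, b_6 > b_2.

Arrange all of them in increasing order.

Nothing is placed below b_2, so it is least; from there b_2 < b_11; b_11 < b_9; b_9 < b_3; b_3 < b_5; b_5 < b_8; b_8 < b_4; b_4 < b_6; b_6 < b_10; b_10 < b_12; b_12 < b_14; b_14 < b_13, each given directly.

b_2 < b_11 < b_9 < b_3 < b_5 < b_8 < b_4 < b_6 < b_10 < b_12 < b_14 < b_13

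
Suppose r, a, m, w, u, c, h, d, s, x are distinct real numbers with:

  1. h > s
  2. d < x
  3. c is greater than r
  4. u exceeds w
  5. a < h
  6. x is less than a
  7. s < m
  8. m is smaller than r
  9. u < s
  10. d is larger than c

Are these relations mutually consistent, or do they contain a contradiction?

consistent

Every relation is compatible with w < u < s < m < r < c < d < x < a < h; the set is consistent.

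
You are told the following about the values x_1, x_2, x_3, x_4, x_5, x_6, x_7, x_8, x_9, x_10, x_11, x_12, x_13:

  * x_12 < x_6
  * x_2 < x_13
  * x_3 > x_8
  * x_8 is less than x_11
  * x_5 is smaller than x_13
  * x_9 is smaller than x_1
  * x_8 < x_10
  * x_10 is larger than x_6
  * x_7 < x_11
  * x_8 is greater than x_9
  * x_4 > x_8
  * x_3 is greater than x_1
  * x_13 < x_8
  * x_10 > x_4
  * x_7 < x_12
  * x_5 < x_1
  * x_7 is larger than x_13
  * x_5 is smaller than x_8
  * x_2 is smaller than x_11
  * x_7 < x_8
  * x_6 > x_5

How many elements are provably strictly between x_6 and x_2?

Chaining upward from x_2 reaches: x_13, x_7, x_8, x_3, x_12, x_11, x_4, x_10.
Chaining downward from x_6 reaches: x_5, x_13, x_7, x_12.
Strictly between x_2 and x_6 are those in both lists: x_13, x_7, x_12 — 3 elements.

3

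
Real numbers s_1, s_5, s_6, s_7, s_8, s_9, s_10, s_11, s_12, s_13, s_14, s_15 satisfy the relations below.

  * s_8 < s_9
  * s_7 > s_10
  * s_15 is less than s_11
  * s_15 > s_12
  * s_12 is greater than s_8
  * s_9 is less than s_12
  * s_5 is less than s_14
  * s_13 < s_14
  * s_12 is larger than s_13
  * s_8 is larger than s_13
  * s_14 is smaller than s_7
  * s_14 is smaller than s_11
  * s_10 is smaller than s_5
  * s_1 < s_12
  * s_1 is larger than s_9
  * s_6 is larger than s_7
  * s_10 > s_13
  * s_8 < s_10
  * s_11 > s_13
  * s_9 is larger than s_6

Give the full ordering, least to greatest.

Nothing is placed below s_13, so it is least; from there s_13 < s_8; s_8 < s_10; s_10 < s_5; s_5 < s_14; s_14 < s_7; s_7 < s_6; s_6 < s_9; s_9 < s_1; s_1 < s_12; s_12 < s_15; s_15 < s_11, each given directly.

s_13 < s_8 < s_10 < s_5 < s_14 < s_7 < s_6 < s_9 < s_1 < s_12 < s_15 < s_11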